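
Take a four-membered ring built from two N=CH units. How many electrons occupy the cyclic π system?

Check conjugation: every atom in a ring double bond is sp² and brings one electron to the p orbital; the doubly-bonded nitrogens are pyridine-type — their lone pairs lie in the ring plane, leaving one electron in the p orbital — every position has a p orbital, so the cyclic π system is continuous.
π-electron count: 2 × 2 = 4 from the 2 double-bond units.

4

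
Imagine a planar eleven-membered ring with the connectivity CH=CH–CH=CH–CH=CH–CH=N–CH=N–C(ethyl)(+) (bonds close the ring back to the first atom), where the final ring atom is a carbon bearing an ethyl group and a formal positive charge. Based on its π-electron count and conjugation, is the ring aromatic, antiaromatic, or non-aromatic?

Aromatic

All ring atoms are sp² and supply a p orbital to the ring (each doubly-bonded ring atom is sp² with one p-orbital electron; the doubly-bonded nitrogens are pyridine-type — their lone pairs lie in the ring plane, leaving one electron in the p orbital; the carbocation has an empty p orbital); the conjugation is uninterrupted.
Counting π electrons: 5 × 2 = 10 from the double-bond units + 0 from the C(ethyl)(+) atom = 10.
Since 10 = 4·2 + 2, the ring meets the 4n+2 criterion.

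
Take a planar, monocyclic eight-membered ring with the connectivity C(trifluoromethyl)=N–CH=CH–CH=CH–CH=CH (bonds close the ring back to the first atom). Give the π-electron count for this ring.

Every ring atom contributes a p orbital perpendicular to the ring (the double-bond atoms are sp², each contributing one p electron; each sp² =N– keeps its lone pair in-plane and puts one electron into the π system), so the π system is cyclic and fully conjugated.
Tallying contributions gives 4 × 2 = 8 from the 4 double-bond units.

8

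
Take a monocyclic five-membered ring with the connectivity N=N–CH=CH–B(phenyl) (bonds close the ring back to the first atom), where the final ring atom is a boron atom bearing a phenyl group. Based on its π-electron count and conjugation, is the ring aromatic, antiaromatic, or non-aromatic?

Every ring atom contributes a p orbital perpendicular to the ring (every atom in a ring double bond is sp² and brings one electron to the p orbital; each =N– nitrogen is pyridine-type (lone pair in the sp² plane, one electron in the p orbital); the boron has an empty p orbital), so the π system is cyclic and fully conjugated.
Tallying contributions gives 2 × 2 = 4 from the double-bond units + 0 from the B(phenyl) atom = 4.
With 4 = 4·1 π electrons, Hückel's rule classifies the planar ring as antiaromatic.

Antiaromatic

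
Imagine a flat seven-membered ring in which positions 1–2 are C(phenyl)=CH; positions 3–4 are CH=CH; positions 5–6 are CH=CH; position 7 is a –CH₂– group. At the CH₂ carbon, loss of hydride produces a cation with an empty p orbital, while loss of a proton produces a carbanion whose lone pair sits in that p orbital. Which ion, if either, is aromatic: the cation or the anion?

The cation

Once that carbon is sp², every ring atom has a p orbital and both ions are fully conjugated.
Cation: 3 × 2 + 0 = 6 π electrons → 4(1)+2, aromatic.
Anion: 3 × 2 + 2 = 8 π electrons → 4(2), antiaromatic.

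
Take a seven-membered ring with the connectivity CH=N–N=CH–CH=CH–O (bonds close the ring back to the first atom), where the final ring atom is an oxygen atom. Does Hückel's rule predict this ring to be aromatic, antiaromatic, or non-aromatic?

Antiaromatic

Check conjugation: each doubly-bonded ring atom is sp² with one p-orbital electron; the doubly-bonded nitrogens are pyridine-type — their lone pairs lie in the ring plane, leaving one electron in the p orbital; the oxygen donates one lone pair from its p orbital — every position has a p orbital, so the cyclic π system is continuous.
Tallying contributions gives 3 × 2 = 6 from the double-bond units + 2 from the O atom = 8.
8 is a 4n count (n = 2), so the planar conjugated ring is antiaromatic.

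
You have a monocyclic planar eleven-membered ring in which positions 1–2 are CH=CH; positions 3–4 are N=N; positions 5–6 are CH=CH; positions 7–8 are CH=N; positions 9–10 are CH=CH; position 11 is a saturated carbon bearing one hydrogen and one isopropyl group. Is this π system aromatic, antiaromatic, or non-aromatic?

Non-aromatic

Because that saturated carbon is sp³ and has no p orbital in the ring π system at the CH(isopropyl) position, the π system cannot extend all the way around the ring.
Without a continuous loop of overlapping p orbitals the Hückel electron count never comes into play.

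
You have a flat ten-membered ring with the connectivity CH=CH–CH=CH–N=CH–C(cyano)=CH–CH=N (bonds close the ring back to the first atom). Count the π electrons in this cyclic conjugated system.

10

Every ring atom contributes a p orbital perpendicular to the ring (every atom in a ring double bond is sp² and brings one electron to the p orbital; each =N– nitrogen is pyridine-type (lone pair in the sp² plane, one electron in the p orbital)), so the π system is cyclic and fully conjugated.
Tallying contributions gives 5 × 2 = 10 from the 5 double-bond units.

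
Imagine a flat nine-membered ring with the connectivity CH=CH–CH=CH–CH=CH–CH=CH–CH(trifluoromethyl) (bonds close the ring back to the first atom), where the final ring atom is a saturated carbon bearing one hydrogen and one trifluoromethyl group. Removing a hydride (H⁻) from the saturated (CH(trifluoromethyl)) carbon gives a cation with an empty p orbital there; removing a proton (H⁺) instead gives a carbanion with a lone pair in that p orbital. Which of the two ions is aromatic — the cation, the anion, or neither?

The anion

Both ions have a continuous loop of p orbitals — each ring atom is sp².
Cation: 4 × 2 + 0 = 8 π electrons → 4(2), antiaromatic.
Anion: 4 × 2 + 2 = 10 π electrons → 4(2)+2, aromatic.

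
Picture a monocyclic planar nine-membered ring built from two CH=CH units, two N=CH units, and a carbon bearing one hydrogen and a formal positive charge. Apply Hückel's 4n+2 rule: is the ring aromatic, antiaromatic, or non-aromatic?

The p orbitals form a continuous loop: every atom in a ring double bond is sp² and brings one electron to the p orbital; each sp² =N– keeps its lone pair in-plane and puts one electron into the π system; the carbocation has an empty p orbital. The ring is fully conjugated.
Counting π electrons: 4 × 2 = 8 from the double-bond units + 0 from the CH(+) atom = 8.
With 8 = 4·2 π electrons, Hückel's rule classifies the planar ring as antiaromatic.

Antiaromatic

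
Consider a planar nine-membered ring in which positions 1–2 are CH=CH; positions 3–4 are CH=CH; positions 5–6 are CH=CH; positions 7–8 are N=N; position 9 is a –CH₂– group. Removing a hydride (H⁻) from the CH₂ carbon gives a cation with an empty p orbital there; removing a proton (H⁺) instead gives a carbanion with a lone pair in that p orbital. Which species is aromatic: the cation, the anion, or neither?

In both ions every ring atom is sp² and contributes a p orbital, so both rings are fully conjugated.
Cation: 4 × 2 + 0 = 8 π electrons → 4(2), antiaromatic.
Anion: 4 × 2 + 2 = 10 π electrons → 4(2)+2, aromatic.

The anion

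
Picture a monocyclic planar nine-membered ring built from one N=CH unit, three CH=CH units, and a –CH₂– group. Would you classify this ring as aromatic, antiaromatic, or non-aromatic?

The CH2 position has four σ bonds — the tetrahedral CH₂ carbon is sp³ and has no p orbital in the ring π system — so the cyclic conjugation is interrupted.
A ring that is not fully conjugated cannot be aromatic or antiaromatic regardless of its π-electron count.

Non-aromatic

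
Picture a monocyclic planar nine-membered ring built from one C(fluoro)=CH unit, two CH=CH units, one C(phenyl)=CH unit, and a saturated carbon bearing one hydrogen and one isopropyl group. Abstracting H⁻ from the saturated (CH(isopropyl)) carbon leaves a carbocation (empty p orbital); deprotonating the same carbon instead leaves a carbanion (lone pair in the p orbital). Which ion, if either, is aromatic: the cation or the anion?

The anion

Once that carbon is sp², every ring atom has a p orbital and both ions are fully conjugated.
Cation: 4 × 2 + 0 = 8 π electrons → 4(2), antiaromatic.
Anion: 4 × 2 + 2 = 10 π electrons → 4(2)+2, aromatic.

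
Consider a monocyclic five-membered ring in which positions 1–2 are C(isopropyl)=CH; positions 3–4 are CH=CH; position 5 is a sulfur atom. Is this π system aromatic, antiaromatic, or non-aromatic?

Check conjugation: the double-bond atoms are sp², each contributing one p electron; the sulfur donates one lone pair from its p orbital — every position has a p orbital, so the cyclic π system is continuous.
Counting π electrons: 2 × 2 = 4 from the double-bond units + 2 from the S atom = 6.
That gives a 4n+2 count (6, n = 1).

Aromatic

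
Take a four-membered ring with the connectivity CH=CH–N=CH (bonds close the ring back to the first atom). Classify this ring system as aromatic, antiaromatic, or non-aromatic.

Antiaromatic

Every ring atom contributes a p orbital perpendicular to the ring (each doubly-bonded ring atom is sp² with one p-orbital electron; each sp² =N– keeps its lone pair in-plane and puts one electron into the π system), so the π system is cyclic and fully conjugated.
π-electron count: 2 × 2 = 4 from the 2 double-bond units.
4 is a 4n count (n = 1), so the planar conjugated ring is antiaromatic.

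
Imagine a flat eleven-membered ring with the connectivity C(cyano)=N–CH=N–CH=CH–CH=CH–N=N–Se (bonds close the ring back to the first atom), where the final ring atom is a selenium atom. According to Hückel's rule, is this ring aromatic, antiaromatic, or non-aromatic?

The p orbitals form a continuous loop: each doubly-bonded ring atom is sp² with one p-orbital electron; each sp² =N– keeps its lone pair in-plane and puts one electron into the π system; the selenium donates one lone pair from its p orbital. The ring is fully conjugated.
π-electron count: 5 × 2 = 10 from the double-bond units + 2 from the Se atom = 12.
12 = 4(3); a planar, fully conjugated 4n system is antiaromatic.

Antiaromatic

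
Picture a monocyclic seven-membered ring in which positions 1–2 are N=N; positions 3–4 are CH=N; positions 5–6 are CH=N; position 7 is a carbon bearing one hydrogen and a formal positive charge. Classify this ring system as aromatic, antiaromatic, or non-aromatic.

The p orbitals form a continuous loop: every atom in a ring double bond is sp² and brings one electron to the p orbital; the doubly-bonded nitrogens are pyridine-type — their lone pairs lie in the ring plane, leaving one electron in the p orbital; the carbocation has an empty p orbital. The ring is fully conjugated.
Tallying contributions gives 3 × 2 = 6 from the double-bond units + 0 from the CH(+) atom = 6.
6 = 4(1) + 2, which satisfies Hückel's 4n+2 rule.

Aromatic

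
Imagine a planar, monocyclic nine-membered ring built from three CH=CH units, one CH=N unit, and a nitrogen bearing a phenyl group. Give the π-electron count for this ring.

10

Check conjugation: the double-bond atoms are sp², each contributing one p electron; each =N– nitrogen is pyridine-type (lone pair in the sp² plane, one electron in the p orbital); the pyrrole-type nitrogen donates its lone pair from the p orbital — every position has a p orbital, so the cyclic π system is continuous.
Tallying contributions gives 4 × 2 = 8 from the double-bond units + 2 from the N(phenyl) atom = 10.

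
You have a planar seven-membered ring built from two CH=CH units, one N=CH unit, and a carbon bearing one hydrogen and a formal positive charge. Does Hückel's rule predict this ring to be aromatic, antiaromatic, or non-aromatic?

Aromatic

Every ring atom contributes a p orbital perpendicular to the ring (every atom in a ring double bond is sp² and brings one electron to the p orbital; the doubly-bonded nitrogens are pyridine-type — their lone pairs lie in the ring plane, leaving one electron in the p orbital; the carbocation has an empty p orbital), so the π system is cyclic and fully conjugated.
Adding the contributions, 3 × 2 = 6 from the double-bond units + 0 from the CH(+) atom = 6.
With 6 π electrons (n = 1), the Hückel 4n+2 condition holds.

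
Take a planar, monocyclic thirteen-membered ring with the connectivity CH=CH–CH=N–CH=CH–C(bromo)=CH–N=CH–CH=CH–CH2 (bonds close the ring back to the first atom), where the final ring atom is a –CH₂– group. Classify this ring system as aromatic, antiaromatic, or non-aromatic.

At the CH2 position, the tetrahedral CH₂ carbon is sp³ and has no p orbital in the ring π system; the ring's p-orbital overlap is broken there.
Hückel's rule only applies to fully conjugated rings, so this one is simply non-aromatic.

Non-aromatic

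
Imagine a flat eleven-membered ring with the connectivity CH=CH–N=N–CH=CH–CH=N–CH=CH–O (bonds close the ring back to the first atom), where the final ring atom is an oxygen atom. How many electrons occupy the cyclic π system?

12

All ring atoms are sp² and supply a p orbital to the ring (every atom in a ring double bond is sp² and brings one electron to the p orbital; each =N– nitrogen is pyridine-type (lone pair in the sp² plane, one electron in the p orbital); the oxygen donates one lone pair from its p orbital); the conjugation is uninterrupted.
Tallying contributions gives 5 × 2 = 10 from the double-bond units + 2 from the O atom = 12.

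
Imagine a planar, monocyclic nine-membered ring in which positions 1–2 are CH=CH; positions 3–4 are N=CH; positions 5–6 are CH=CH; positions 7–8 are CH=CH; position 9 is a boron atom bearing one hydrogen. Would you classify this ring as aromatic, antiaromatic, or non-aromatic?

The p orbitals form a continuous loop: every atom in a ring double bond is sp² and brings one electron to the p orbital; the doubly-bonded nitrogens are pyridine-type — their lone pairs lie in the ring plane, leaving one electron in the p orbital; the boron has an empty p orbital. The ring is fully conjugated.
Adding the contributions, 4 × 2 = 8 from the double-bond units + 0 from the BH atom = 8.
With 8 = 4·2 π electrons, Hückel's rule classifies the planar ring as antiaromatic.

Antiaromatic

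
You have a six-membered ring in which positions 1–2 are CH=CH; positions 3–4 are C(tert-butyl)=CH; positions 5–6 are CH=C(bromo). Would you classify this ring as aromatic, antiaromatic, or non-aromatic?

Aromatic

Every ring atom contributes a p orbital perpendicular to the ring (the double-bond atoms are sp², each contributing one p electron), so the π system is cyclic and fully conjugated.
Adding the contributions, 3 × 2 = 6 from the 3 double-bond units.
6 = 4(1) + 2, which satisfies Hückel's 4n+2 rule.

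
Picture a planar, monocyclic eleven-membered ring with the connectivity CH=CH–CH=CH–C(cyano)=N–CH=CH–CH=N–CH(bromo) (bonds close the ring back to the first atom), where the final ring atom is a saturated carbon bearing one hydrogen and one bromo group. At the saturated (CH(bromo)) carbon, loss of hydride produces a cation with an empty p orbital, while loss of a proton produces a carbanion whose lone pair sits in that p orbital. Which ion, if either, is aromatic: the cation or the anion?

The cation

Once that carbon is sp², every ring atom has a p orbital and both ions are fully conjugated.
Cation: 5 × 2 + 0 = 10 π electrons → 4(2)+2, aromatic.
Anion: 5 × 2 + 2 = 12 π electrons → 4(3), antiaromatic.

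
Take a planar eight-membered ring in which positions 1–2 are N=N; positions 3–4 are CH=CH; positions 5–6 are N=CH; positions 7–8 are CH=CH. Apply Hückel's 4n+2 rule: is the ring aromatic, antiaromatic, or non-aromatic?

Antiaromatic

Every ring atom contributes a p orbital perpendicular to the ring (every atom in a ring double bond is sp² and brings one electron to the p orbital; the doubly-bonded nitrogens are pyridine-type — their lone pairs lie in the ring plane, leaving one electron in the p orbital), so the π system is cyclic and fully conjugated.
π-electron count: 4 × 2 = 8 from the 4 double-bond units.
A 4n π count (8, n = 2) in a planar conjugated ring means antiaromatic.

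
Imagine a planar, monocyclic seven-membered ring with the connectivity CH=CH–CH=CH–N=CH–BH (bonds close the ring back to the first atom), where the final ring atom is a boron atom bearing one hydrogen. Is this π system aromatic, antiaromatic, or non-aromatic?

Every ring atom contributes a p orbital perpendicular to the ring (each doubly-bonded ring atom is sp² with one p-orbital electron; each sp² =N– keeps its lone pair in-plane and puts one electron into the π system; the boron has an empty p orbital), so the π system is cyclic and fully conjugated.
Tallying contributions gives 3 × 2 = 6 from the double-bond units + 0 from the BH atom = 6.
6 = 4(1) + 2, which satisfies Hückel's 4n+2 rule.

Aromatic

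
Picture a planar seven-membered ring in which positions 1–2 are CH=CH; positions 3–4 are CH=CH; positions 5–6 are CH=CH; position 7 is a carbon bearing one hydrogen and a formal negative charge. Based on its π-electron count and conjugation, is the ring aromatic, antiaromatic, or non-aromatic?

Antiaromatic

Check conjugation: the double-bond atoms are sp², each contributing one p electron; the carbanion's lone pair occupies the p orbital — every position has a p orbital, so the cyclic π system is continuous.
Counting π electrons: 3 × 2 = 6 from the double-bond units + 2 from the CH(-) atom = 8.
8 = 4(2); a planar, fully conjugated 4n system is antiaromatic.
(The species described is the cycloheptatrienyl anion.)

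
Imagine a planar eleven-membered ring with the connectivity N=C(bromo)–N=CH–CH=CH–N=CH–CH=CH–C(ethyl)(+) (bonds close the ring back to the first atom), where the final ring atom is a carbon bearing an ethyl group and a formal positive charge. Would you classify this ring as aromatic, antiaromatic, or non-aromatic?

Aromatic

The p orbitals form a continuous loop: each doubly-bonded ring atom is sp² with one p-orbital electron; each =N– nitrogen is pyridine-type (lone pair in the sp² plane, one electron in the p orbital); the carbocation has an empty p orbital. The ring is fully conjugated.
Adding the contributions, 5 × 2 = 10 from the double-bond units + 0 from the C(ethyl)(+) atom = 10.
That gives a 4n+2 count (10, n = 2).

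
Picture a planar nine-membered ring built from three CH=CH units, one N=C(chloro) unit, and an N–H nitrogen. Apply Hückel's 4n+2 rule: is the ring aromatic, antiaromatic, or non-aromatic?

Aromatic

All ring atoms are sp² and supply a p orbital to the ring (each doubly-bonded ring atom is sp² with one p-orbital electron; each =N– nitrogen is pyridine-type (lone pair in the sp² plane, one electron in the p orbital); the pyrrole-type nitrogen donates its lone pair from the p orbital); the conjugation is uninterrupted.
Adding the contributions, 4 × 2 = 8 from the double-bond units + 2 from the NH atom = 10.
With 10 π electrons (n = 2), the Hückel 4n+2 condition holds.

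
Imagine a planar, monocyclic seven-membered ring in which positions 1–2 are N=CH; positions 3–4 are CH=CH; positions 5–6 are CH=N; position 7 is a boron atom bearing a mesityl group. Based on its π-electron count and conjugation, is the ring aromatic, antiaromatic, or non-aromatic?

Aromatic

Every ring atom contributes a p orbital perpendicular to the ring (the double-bond atoms are sp², each contributing one p electron; each sp² =N– keeps its lone pair in-plane and puts one electron into the π system; the boron has an empty p orbital), so the π system is cyclic and fully conjugated.
π-electron count: 3 × 2 = 6 from the double-bond units + 0 from the B(mesityl) atom = 6.
6 = 4(1) + 2, which satisfies Hückel's 4n+2 rule.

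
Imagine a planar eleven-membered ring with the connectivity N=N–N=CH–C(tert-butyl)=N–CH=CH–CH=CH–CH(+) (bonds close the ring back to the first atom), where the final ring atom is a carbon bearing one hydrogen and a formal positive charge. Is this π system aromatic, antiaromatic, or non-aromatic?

The p orbitals form a continuous loop: each doubly-bonded ring atom is sp² with one p-orbital electron; each sp² =N– keeps its lone pair in-plane and puts one electron into the π system; the carbocation has an empty p orbital. The ring is fully conjugated.
Counting π electrons: 5 × 2 = 10 from the double-bond units + 0 from the CH(+) atom = 10.
That gives a 4n+2 count (10, n = 2).

Aromatic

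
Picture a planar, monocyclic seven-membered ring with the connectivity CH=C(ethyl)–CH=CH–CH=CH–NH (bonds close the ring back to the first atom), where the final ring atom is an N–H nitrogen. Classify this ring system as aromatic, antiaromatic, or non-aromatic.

Every ring atom contributes a p orbital perpendicular to the ring (each doubly-bonded ring atom is sp² with one p-orbital electron; the pyrrole-type nitrogen donates its lone pair from the p orbital), so the π system is cyclic and fully conjugated.
Tallying contributions gives 3 × 2 = 6 from the double-bond units + 2 from the NH atom = 8.
With 8 = 4·2 π electrons, Hückel's rule classifies the planar ring as antiaromatic.

Antiaromatic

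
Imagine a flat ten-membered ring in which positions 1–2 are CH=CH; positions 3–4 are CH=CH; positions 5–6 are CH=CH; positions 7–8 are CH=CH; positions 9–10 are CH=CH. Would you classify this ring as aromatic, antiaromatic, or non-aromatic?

Check conjugation: each doubly-bonded ring atom is sp² with one p-orbital electron — every position has a p orbital, so the cyclic π system is continuous.
Counting π electrons: 5 × 2 = 10 from the 5 double-bond units.
With 10 π electrons (n = 2), the Hückel 4n+2 condition holds.

Aromatic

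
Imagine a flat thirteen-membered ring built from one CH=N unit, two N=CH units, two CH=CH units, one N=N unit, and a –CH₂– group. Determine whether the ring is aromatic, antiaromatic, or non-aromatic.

Because the tetrahedral CH₂ carbon is sp³ and has no p orbital in the ring π system at the CH2 position, the π system cannot extend all the way around the ring.
A ring that is not fully conjugated cannot be aromatic or antiaromatic regardless of its π-electron count.

Non-aromatic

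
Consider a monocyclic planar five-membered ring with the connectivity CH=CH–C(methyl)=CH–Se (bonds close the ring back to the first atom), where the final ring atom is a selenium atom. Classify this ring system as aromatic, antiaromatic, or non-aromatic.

The p orbitals form a continuous loop: each doubly-bonded ring atom is sp² with one p-orbital electron; the selenium donates one lone pair from its p orbital. The ring is fully conjugated.
Counting π electrons: 2 × 2 = 4 from the double-bond units + 2 from the Se atom = 6.
That gives a 4n+2 count (6, n = 1).

Aromatic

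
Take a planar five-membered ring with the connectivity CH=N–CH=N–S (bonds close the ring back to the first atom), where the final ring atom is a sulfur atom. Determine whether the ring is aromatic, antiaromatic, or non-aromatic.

Aromatic

Check conjugation: every atom in a ring double bond is sp² and brings one electron to the p orbital; each =N– nitrogen is pyridine-type (lone pair in the sp² plane, one electron in the p orbital); the sulfur donates one lone pair from its p orbital — every position has a p orbital, so the cyclic π system is continuous.
Counting π electrons: 2 × 2 = 4 from the double-bond units + 2 from the S atom = 6.
6 = 4(1) + 2, which satisfies Hückel's 4n+2 rule.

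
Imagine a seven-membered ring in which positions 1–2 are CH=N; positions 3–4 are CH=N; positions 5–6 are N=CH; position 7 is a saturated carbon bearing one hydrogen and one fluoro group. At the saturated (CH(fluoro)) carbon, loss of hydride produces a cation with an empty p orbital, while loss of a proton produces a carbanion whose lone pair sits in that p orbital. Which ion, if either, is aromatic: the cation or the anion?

Both ions have a continuous loop of p orbitals — each ring atom is sp².
Cation: 3 × 2 + 0 = 6 π electrons → 4(1)+2, aromatic.
Anion: 3 × 2 + 2 = 8 π electrons → 4(2), antiaromatic.

The cation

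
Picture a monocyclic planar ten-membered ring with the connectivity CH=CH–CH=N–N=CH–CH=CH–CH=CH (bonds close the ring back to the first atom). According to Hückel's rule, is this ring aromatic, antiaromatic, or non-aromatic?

Every ring atom contributes a p orbital perpendicular to the ring (each doubly-bonded ring atom is sp² with one p-orbital electron; each =N– nitrogen is pyridine-type (lone pair in the sp² plane, one electron in the p orbital)), so the π system is cyclic and fully conjugated.
Tallying contributions gives 5 × 2 = 10 from the 5 double-bond units.
Since 10 = 4·2 + 2, the ring meets the 4n+2 criterion.

Aromatic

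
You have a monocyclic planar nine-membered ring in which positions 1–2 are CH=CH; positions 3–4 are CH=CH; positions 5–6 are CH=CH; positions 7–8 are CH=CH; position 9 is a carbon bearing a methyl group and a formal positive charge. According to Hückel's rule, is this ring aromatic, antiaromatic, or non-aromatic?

Every ring atom contributes a p orbital perpendicular to the ring (each doubly-bonded ring atom is sp² with one p-orbital electron; the carbocation has an empty p orbital), so the π system is cyclic and fully conjugated.
π-electron count: 4 × 2 = 8 from the double-bond units + 0 from the C(methyl)(+) atom = 8.
A 4n π count (8, n = 2) in a planar conjugated ring means antiaromatic.

Antiaromatic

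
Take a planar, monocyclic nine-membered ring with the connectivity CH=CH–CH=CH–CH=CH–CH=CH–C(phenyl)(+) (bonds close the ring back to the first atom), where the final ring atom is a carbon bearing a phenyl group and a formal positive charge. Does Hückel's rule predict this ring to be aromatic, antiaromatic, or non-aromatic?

Check conjugation: each doubly-bonded ring atom is sp² with one p-orbital electron; the carbocation has an empty p orbital — every position has a p orbital, so the cyclic π system is continuous.
Adding the contributions, 4 × 2 = 8 from the double-bond units + 0 from the C(phenyl)(+) atom = 8.
8 = 4(2); a planar, fully conjugated 4n system is antiaromatic.

Antiaromatic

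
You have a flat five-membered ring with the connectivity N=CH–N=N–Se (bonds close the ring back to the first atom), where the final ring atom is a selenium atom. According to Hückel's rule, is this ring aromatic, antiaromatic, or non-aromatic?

Aromatic

Every ring atom contributes a p orbital perpendicular to the ring (the double-bond atoms are sp², each contributing one p electron; each sp² =N– keeps its lone pair in-plane and puts one electron into the π system; the selenium donates one lone pair from its p orbital), so the π system is cyclic and fully conjugated.
Counting π electrons: 2 × 2 = 4 from the double-bond units + 2 from the Se atom = 6.
That gives a 4n+2 count (6, n = 1).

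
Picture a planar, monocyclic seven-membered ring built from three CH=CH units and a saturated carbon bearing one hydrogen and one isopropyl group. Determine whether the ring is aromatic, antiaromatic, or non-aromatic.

Non-aromatic

The CH(isopropyl) carbon is saturated: that saturated carbon is sp³ and has no p orbital in the ring π system. Conjugation is not continuous around the ring.
Without a continuous loop of overlapping p orbitals the Hückel electron count never comes into play.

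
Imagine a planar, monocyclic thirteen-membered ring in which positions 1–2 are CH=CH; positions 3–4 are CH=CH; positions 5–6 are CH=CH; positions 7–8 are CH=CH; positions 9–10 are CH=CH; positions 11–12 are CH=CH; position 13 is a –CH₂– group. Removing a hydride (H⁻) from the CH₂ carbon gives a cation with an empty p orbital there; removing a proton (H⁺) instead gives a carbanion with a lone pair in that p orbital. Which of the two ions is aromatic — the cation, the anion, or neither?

The anion

In both ions every ring atom is sp² and contributes a p orbital, so both rings are fully conjugated.
Cation: 6 × 2 + 0 = 12 π electrons → 4(3), antiaromatic.
Anion: 6 × 2 + 2 = 14 π electrons → 4(3)+2, aromatic.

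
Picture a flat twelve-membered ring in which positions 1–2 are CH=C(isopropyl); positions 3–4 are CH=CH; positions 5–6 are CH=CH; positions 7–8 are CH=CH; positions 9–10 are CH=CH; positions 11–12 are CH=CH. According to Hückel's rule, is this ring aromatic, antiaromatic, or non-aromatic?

Antiaromatic

All ring atoms are sp² and supply a p orbital to the ring (each doubly-bonded ring atom is sp² with one p-orbital electron); the conjugation is uninterrupted.
Adding the contributions, 6 × 2 = 12 from the 6 double-bond units.
A 4n π count (12, n = 3) in a planar conjugated ring means antiaromatic.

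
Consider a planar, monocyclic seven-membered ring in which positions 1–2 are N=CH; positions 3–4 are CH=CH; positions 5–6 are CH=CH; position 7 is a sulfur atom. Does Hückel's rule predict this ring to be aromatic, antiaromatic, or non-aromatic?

The p orbitals form a continuous loop: each doubly-bonded ring atom is sp² with one p-orbital electron; each =N– nitrogen is pyridine-type (lone pair in the sp² plane, one electron in the p orbital); the sulfur donates one lone pair from its p orbital. The ring is fully conjugated.
Adding the contributions, 3 × 2 = 6 from the double-bond units + 2 from the S atom = 8.
8 = 4(2); a planar, fully conjugated 4n system is antiaromatic.

Antiaromatic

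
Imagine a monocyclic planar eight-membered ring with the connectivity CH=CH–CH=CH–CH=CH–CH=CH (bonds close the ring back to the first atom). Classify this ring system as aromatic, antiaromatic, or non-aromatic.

Antiaromatic

Check conjugation: every atom in a ring double bond is sp² and brings one electron to the p orbital — every position has a p orbital, so the cyclic π system is continuous.
Adding the contributions, 4 × 2 = 8 from the 4 double-bond units.
With 8 = 4·2 π electrons, Hückel's rule classifies the planar ring as antiaromatic.
(The species described is cyclooctatetraene.)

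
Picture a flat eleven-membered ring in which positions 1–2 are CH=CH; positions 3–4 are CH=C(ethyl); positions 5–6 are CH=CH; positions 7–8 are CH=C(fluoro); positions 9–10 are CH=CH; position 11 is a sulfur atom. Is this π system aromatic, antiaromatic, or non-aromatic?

Antiaromatic

Every ring atom contributes a p orbital perpendicular to the ring (every atom in a ring double bond is sp² and brings one electron to the p orbital; the sulfur donates one lone pair from its p orbital), so the π system is cyclic and fully conjugated.
Tallying contributions gives 5 × 2 = 10 from the double-bond units + 2 from the S atom = 12.
With 12 = 4·3 π electrons, Hückel's rule classifies the planar ring as antiaromatic.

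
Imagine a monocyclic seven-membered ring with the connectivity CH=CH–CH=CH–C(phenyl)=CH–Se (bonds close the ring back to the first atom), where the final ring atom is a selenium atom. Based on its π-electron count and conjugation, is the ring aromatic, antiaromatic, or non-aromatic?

Antiaromatic

Check conjugation: the double-bond atoms are sp², each contributing one p electron; the selenium donates one lone pair from its p orbital — every position has a p orbital, so the cyclic π system is continuous.
Tallying contributions gives 3 × 2 = 6 from the double-bond units + 2 from the Se atom = 8.
8 = 4(2); a planar, fully conjugated 4n system is antiaromatic.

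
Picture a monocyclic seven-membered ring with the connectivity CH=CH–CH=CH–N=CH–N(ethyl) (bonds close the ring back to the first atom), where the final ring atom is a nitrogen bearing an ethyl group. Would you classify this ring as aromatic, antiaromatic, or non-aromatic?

Antiaromatic

Check conjugation: the double-bond atoms are sp², each contributing one p electron; each =N– nitrogen is pyridine-type (lone pair in the sp² plane, one electron in the p orbital); the pyrrole-type nitrogen donates its lone pair from the p orbital — every position has a p orbital, so the cyclic π system is continuous.
Adding the contributions, 3 × 2 = 6 from the double-bond units + 2 from the N(ethyl) atom = 8.
With 8 = 4·2 π electrons, Hückel's rule classifies the planar ring as antiaromatic.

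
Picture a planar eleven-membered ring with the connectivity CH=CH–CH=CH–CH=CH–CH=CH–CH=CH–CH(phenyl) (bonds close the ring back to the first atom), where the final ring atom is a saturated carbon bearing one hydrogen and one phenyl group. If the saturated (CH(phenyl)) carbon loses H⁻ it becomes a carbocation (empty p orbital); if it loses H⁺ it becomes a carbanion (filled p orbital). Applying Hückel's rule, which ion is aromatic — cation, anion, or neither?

In both ions every ring atom is sp² and contributes a p orbital, so both rings are fully conjugated.
Cation: 5 × 2 + 0 = 10 π electrons → 4(2)+2, aromatic.
Anion: 5 × 2 + 2 = 12 π electrons → 4(3), antiaromatic.

The cation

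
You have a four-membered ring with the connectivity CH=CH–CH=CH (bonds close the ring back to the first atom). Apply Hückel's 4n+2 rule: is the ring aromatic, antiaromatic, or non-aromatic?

All ring atoms are sp² and supply a p orbital to the ring (the double-bond atoms are sp², each contributing one p electron); the conjugation is uninterrupted.
Counting π electrons: 2 × 2 = 4 from the 2 double-bond units.
4 = 4(1); a planar, fully conjugated 4n system is antiaromatic.
(The species described is cyclobutadiene.)

Antiaromatic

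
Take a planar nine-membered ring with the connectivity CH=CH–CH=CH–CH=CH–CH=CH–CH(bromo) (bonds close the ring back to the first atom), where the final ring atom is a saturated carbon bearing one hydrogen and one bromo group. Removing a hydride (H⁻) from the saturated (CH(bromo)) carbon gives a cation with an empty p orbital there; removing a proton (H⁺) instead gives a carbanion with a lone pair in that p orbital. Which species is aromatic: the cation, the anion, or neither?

The anion

Once that carbon is sp², every ring atom has a p orbital and both ions are fully conjugated.
Cation: 4 × 2 + 0 = 8 π electrons → 4(2), antiaromatic.
Anion: 4 × 2 + 2 = 10 π electrons → 4(2)+2, aromatic.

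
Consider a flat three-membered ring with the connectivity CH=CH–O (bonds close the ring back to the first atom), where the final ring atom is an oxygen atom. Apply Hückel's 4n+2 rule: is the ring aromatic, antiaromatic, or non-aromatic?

Antiaromatic

Every ring atom contributes a p orbital perpendicular to the ring (the double-bond atoms are sp², each contributing one p electron; the oxygen donates one lone pair from its p orbital), so the π system is cyclic and fully conjugated.
Adding the contributions, 1 × 2 = 2 from the double-bond unit + 2 from the O atom = 4.
A 4n π count (4, n = 1) in a planar conjugated ring means antiaromatic.
(This ring is oxirene.)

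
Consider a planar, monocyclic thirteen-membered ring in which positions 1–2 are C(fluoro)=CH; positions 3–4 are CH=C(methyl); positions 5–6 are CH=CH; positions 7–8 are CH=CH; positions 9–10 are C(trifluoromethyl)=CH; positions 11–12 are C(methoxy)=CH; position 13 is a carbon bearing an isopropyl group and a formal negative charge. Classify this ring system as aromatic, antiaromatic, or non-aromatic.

Aromatic

All ring atoms are sp² and supply a p orbital to the ring (every atom in a ring double bond is sp² and brings one electron to the p orbital; the carbanion's lone pair occupies the p orbital); the conjugation is uninterrupted.
Adding the contributions, 6 × 2 = 12 from the double-bond units + 2 from the C(isopropyl)(-) atom = 14.
With 14 π electrons (n = 3), the Hückel 4n+2 condition holds.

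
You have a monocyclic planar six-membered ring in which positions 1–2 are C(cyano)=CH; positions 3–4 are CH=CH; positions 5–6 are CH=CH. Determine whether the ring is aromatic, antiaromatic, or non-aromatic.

Aromatic

All ring atoms are sp² and supply a p orbital to the ring (the double-bond atoms are sp², each contributing one p electron); the conjugation is uninterrupted.
π-electron count: 3 × 2 = 6 from the 3 double-bond units.
6 = 4(1) + 2, which satisfies Hückel's 4n+2 rule.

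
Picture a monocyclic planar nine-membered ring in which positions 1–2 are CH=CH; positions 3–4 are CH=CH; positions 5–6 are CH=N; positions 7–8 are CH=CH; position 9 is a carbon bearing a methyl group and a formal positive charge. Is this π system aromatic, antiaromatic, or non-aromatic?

Antiaromatic

The p orbitals form a continuous loop: each doubly-bonded ring atom is sp² with one p-orbital electron; each sp² =N– keeps its lone pair in-plane and puts one electron into the π system; the carbocation has an empty p orbital. The ring is fully conjugated.
Adding the contributions, 4 × 2 = 8 from the double-bond units + 0 from the C(methyl)(+) atom = 8.
8 is a 4n count (n = 2), so the planar conjugated ring is antiaromatic.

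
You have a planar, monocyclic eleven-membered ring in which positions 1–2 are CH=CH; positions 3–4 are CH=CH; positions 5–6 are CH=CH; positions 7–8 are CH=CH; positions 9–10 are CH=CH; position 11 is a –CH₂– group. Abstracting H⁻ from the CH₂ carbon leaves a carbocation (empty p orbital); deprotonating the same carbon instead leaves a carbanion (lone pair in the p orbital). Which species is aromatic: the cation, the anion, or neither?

The cation

In either ion the ring is fully conjugated: every atom, including the new sp² carbon, supplies a p orbital.
Cation: 5 × 2 + 0 = 10 π electrons → 4(2)+2, aromatic.
Anion: 5 × 2 + 2 = 12 π electrons → 4(3), antiaromatic.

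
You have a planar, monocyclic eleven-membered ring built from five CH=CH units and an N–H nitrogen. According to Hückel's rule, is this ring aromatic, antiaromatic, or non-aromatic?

Check conjugation: each doubly-bonded ring atom is sp² with one p-orbital electron; the pyrrole-type nitrogen donates its lone pair from the p orbital — every position has a p orbital, so the cyclic π system is continuous.
Tallying contributions gives 5 × 2 = 10 from the double-bond units + 2 from the NH atom = 12.
12 is a 4n count (n = 3), so the planar conjugated ring is antiaromatic.

Antiaromatic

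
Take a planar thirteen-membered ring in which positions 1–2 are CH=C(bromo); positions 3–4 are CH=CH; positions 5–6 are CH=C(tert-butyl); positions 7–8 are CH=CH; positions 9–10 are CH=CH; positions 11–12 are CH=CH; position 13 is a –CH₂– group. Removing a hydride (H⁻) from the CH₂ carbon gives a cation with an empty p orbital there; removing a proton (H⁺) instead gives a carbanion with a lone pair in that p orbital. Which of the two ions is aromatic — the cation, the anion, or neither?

Once that carbon is sp², every ring atom has a p orbital and both ions are fully conjugated.
Cation: 6 × 2 + 0 = 12 π electrons → 4(3), antiaromatic.
Anion: 6 × 2 + 2 = 14 π electrons → 4(3)+2, aromatic.

The anion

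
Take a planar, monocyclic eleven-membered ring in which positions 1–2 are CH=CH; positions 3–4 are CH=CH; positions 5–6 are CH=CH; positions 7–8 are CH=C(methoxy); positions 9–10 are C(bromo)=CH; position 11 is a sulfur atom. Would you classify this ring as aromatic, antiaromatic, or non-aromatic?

Antiaromatic

Every ring atom contributes a p orbital perpendicular to the ring (every atom in a ring double bond is sp² and brings one electron to the p orbital; the sulfur donates one lone pair from its p orbital), so the π system is cyclic and fully conjugated.
Counting π electrons: 5 × 2 = 10 from the double-bond units + 2 from the S atom = 12.
12 = 4(3); a planar, fully conjugated 4n system is antiaromatic.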